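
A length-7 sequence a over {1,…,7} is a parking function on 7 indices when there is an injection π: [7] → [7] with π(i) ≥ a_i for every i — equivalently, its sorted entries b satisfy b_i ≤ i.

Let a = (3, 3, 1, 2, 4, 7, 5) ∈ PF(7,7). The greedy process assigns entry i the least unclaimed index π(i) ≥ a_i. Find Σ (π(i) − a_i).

Σπ = 7·8/2 = 28 (π permutes [7]); Σa = 3+3+1+2+4+7+5 = 25; disp = 28−25 = 3.

3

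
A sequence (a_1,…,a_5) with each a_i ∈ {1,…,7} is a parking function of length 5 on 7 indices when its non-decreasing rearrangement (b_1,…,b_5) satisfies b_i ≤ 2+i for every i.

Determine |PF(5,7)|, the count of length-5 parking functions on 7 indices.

12288

Count = 3·8^4 = 3 · 4096 = 12288
Check (5,1,1,3,5) → sorted (1,1,3,5,5): b_i ≤ 2+i ∀i, a PF.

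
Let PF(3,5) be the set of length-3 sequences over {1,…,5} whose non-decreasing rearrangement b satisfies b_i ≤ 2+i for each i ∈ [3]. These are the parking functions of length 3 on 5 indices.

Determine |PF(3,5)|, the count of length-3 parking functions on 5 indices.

Count = (5+1−3)·(5+1)^{3−1} = 3 · 36 = 108 (Pollak)
Example (5,1,4) → sorted (1,4,5): b_i ≤ 2+i ∀i, a PF.

108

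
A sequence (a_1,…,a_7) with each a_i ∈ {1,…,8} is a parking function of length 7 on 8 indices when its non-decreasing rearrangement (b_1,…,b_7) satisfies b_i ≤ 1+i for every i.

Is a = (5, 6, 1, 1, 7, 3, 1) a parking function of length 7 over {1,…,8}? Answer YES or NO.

Sorted: b = (1, 1, 1, 3, 5, 6, 7).
  b_1=1 ≤ 2
  b_2=1 ≤ 3
  b_3=1 ≤ 4
  b_4=3 ≤ 5
  b_5=5 ≤ 6
  b_6=6 ≤ 7
  b_7=7 ≤ 8
All bounds hold ⇒ YES

YES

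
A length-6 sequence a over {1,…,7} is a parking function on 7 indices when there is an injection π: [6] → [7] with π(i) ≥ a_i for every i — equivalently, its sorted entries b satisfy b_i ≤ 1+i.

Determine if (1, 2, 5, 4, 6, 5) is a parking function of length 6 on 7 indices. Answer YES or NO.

YES

Sorted: b = (1, 2, 4, 5, 5, 6).
  b_1=1 ≤ 2
  b_2=2 ≤ 3
  b_3=4 ≤ 4
  b_4=5 ≤ 5
  b_5=5 ≤ 6
  b_6=6 ≤ 7
All bounds hold ⇒ YES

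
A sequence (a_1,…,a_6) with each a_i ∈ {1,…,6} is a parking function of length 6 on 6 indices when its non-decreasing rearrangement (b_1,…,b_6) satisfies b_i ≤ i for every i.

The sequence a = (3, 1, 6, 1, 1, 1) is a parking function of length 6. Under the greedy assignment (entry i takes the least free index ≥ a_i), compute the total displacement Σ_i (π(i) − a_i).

8

Σπ(i) = 1+…+6 = 21; Σa = 3+1+6+1+1+1 = 13; disp = 21−13 = 8.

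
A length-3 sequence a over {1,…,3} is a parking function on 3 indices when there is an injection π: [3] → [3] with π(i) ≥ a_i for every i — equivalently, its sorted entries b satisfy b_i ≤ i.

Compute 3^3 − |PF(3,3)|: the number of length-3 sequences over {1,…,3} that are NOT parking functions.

#PF = (3−3+1)·(3+1)^(3−1) = 1·16 = 16 [KW]
Check (3,3,3) → sorted (3,3,3): b_1=3>1, not a PF.
Total 27; non-PF = 27−16 = 11

11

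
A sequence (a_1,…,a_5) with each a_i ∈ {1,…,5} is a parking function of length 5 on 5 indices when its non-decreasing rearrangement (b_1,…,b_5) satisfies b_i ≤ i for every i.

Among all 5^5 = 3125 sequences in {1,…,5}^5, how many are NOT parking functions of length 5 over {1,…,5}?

|PF(5,5)| = (5−5+1)·(5+1)^(5−1) = 1·1296 = 1296 (Konheim–Weiss)
One tuple (5,5,3,5,4) → sorted (3,4,5,5,5): b_1=3>1, not a PF.
Total 3125; non-PF = 3125−1296 = 1829

1829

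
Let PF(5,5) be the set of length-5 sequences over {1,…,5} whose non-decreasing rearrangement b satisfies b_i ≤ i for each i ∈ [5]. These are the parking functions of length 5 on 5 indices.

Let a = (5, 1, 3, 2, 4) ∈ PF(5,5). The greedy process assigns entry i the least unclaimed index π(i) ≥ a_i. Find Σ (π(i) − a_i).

Σπ = 5·6/2 = 15 (π permutes [5]); Σa = 5+1+3+2+4 = 15; disp = 15−15 = 0.

0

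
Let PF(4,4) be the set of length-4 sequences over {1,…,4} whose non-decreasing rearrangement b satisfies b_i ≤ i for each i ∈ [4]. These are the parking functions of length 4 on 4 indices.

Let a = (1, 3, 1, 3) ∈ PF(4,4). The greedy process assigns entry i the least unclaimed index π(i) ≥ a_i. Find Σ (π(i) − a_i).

2

Σπ(i) = 1+…+4 = 10; Σa = 1+3+1+3 = 8; disp = 10−8 = 2.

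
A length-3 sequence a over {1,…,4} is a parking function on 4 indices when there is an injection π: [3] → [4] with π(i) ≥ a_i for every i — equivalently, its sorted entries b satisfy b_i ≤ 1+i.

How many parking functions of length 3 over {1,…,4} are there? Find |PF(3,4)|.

#PF = (5−3)·5^(3−1) = 2×25 = 50 (Pollak)
One tuple (1,3,4) → sorted (1,3,4): b_i ≤ 1+i ∀i, a PF.

50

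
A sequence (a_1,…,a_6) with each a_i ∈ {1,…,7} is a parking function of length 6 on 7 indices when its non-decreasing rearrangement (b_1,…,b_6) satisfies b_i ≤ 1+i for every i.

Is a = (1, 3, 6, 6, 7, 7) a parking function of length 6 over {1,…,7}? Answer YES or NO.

Sorted: b = (1, 3, 6, 6, 7, 7).
  b_1=1 ≤ 2
  b_2=3 ≤ 3
  b_3=6 > 4
  fails at i=3 ⇒ NO

NO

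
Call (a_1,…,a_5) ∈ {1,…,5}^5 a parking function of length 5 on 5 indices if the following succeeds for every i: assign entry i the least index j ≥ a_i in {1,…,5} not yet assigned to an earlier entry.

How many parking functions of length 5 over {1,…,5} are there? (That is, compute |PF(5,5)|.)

Count = (5−5+1)·(5+1)^(5−1) = 1·1296 = 1296 (Konheim–Weiss)
Example (5,3,1,4,2) → sorted (1,2,3,4,5): b_i ≤ i ∀i, a PF.

1296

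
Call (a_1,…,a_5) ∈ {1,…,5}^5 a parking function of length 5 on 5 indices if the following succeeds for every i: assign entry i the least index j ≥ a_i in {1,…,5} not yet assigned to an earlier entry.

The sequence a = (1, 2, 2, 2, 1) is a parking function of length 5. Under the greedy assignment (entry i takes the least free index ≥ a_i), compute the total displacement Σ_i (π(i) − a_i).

Σπ(i) = 1+…+5 = 15; Σa = 1+2+2+2+1 = 8; disp = 15−8 = 7.

7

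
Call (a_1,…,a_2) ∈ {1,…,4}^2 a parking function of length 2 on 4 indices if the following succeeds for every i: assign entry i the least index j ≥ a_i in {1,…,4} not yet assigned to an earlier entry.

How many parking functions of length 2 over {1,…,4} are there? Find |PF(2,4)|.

15

#PF = (4+1−2)·(4+1)^{2−1} = 3×5 = 15 [KW]
One tuple (3,4) → sorted (3,4): b_i ≤ 2+i ∀i, a PF.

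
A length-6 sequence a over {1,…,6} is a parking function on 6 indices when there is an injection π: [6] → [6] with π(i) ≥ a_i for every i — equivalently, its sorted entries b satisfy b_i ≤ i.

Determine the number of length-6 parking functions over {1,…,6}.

#PF = (6−6+1)·(6+1)^(6−1) = 1 · 16807 = 16807
One tuple (1,4,6,3,1,1) → sorted (1,1,1,3,4,6): b_i ≤ i ∀i, a PF.

16807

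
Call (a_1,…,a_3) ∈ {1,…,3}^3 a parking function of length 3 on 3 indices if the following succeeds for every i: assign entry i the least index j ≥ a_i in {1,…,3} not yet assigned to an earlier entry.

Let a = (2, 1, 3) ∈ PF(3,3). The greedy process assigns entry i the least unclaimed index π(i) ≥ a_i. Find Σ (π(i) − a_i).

Σπ = 6 ({1..3} each once); Σa = 2+1+3 = 6; disp = 6−6 = 0.

0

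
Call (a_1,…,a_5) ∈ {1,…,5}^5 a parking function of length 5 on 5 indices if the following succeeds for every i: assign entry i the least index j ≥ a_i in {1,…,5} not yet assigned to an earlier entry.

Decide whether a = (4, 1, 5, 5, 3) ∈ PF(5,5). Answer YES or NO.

NO

Rearranged: b = (1, 3, 4, 5, 5).
  b_1=1 ≤ 1
  b_2=3 > 2
  fails at i=2 ⇒ NO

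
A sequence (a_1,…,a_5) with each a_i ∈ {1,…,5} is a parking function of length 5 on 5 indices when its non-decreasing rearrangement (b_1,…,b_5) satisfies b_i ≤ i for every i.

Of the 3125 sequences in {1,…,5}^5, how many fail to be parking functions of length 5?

|PF| = (6−5)·6^(5−1) = 1·1296 = 1296 [KW]
One tuple (4,5,5,3,5) → sorted (3,4,5,5,5): b_1=3>1, not a PF.
So 3125 − 1296 = 1829 fail.

1829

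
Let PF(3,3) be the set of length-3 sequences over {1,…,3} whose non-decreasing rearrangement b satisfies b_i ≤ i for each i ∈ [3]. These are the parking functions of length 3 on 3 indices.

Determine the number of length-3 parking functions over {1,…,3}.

Count = (4−3)·4^(3−1) = 1×16 = 16 (Konheim–Weiss)
Check (3,1,2) → sorted (1,2,3): b_i ≤ i ∀i, a PF.

16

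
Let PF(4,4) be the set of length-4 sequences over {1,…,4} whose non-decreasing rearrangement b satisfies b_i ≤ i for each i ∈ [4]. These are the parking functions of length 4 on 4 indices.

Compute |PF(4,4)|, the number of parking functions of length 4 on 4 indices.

#PF = (4−4+1)·(4+1)^(4−1) = 1×125 = 125 (Pollak)
E.g. (4,3,1,2) → sorted (1,2,3,4): b_i ≤ i ∀i, a PF.

125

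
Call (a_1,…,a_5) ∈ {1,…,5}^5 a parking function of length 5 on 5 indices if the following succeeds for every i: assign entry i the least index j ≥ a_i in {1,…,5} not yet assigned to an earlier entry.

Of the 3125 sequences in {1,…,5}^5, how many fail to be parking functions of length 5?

|PF(5,5)| = (5+1−5)·(5+1)^{5−1} = 1 · 1296 = 1296 (Konheim–Weiss)
Check (4,5,5,5,3) → sorted (3,4,5,5,5): b_1=3>1, not a PF.
5^5 − 1296 = 3125 − 1296 = 1829

1829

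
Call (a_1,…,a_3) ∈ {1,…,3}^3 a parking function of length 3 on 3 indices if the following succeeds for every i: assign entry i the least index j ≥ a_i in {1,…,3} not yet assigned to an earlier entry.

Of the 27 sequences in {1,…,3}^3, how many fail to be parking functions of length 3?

#PF = (3+1−3)·(3+1)^{3−1} = 1·16 = 16
Example (3,3,1) → sorted (1,3,3): b_2=3>2, not a PF.
3^3 − 16 = 27 − 16 = 11

11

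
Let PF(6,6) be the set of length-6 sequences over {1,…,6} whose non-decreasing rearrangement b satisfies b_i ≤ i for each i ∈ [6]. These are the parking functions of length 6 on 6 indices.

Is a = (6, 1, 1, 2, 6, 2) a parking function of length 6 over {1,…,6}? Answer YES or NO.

NO

Sorted: b = (1, 1, 2, 2, 6, 6).
  b_1=1 ≤ 1
  b_2=1 ≤ 2
  b_3=2 ≤ 3
  b_4=2 ≤ 4
  b_5=6 > 5
  fails at i=5 ⇒ NO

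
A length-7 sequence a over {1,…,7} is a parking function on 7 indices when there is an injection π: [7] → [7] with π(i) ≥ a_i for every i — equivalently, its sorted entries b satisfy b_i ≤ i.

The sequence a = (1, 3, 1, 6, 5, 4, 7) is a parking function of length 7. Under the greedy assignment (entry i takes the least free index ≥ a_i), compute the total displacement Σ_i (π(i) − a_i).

1

Σπ = 7·8/2 = 28 (π permutes [7]); Σa = 1+3+1+6+5+4+7 = 27; disp = 28−27 = 1.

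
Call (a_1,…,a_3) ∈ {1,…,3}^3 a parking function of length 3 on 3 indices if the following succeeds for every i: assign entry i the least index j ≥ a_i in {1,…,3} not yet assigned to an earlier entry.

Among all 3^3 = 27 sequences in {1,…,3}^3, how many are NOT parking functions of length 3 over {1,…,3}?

11

|PF(3,3)| = (4−3)·4^(3−1) = 1·16 = 16 (Pollak)
E.g. (3,2,3) → sorted (2,3,3): b_1=2>1, not a PF.
Total 27; non-PF = 27−16 = 11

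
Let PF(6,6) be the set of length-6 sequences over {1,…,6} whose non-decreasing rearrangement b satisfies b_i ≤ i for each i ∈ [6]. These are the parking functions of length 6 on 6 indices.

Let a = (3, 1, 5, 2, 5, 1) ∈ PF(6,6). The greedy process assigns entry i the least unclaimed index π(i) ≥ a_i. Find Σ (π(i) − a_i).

Σπ(i) = 1+…+6 = 21; Σa = 3+1+5+2+5+1 = 17; disp = 21−17 = 4.

4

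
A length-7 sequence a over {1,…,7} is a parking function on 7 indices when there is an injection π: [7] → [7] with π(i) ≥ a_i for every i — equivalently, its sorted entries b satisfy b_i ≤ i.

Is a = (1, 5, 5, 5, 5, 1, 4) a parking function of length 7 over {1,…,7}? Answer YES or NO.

NO

Rearranged: b = (1, 1, 4, 5, 5, 5, 5).
  b_1=1 ≤ 1
  b_2=1 ≤ 2
  b_3=4 > 3
  fails at i=3 ⇒ NO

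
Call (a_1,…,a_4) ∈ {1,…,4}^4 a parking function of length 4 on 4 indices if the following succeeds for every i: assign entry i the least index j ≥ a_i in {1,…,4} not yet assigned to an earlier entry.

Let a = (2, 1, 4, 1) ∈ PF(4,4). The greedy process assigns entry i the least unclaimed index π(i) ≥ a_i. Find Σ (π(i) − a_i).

Σπ = 10 ({1..4} each once); Σa = 2+1+4+1 = 8; disp = 10−8 = 2.

2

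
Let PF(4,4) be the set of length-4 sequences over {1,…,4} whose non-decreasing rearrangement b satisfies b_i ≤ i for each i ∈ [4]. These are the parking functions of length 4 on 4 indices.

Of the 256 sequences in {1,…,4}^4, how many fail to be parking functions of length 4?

131

#PF = (4−4+1)·(4+1)^(4−1) = 1·125 = 125 (Konheim–Weiss)
Example (1,4,4,4) → sorted (1,4,4,4): b_2=4>2, not a PF.
4^4 − 125 = 256 − 125 = 131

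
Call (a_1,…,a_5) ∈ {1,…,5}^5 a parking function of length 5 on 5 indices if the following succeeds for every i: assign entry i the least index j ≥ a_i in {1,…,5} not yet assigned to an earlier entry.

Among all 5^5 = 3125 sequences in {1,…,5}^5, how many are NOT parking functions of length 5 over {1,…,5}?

|PF(5,5)| = 1·6^4 = 1 · 1296 = 1296
One tuple (4,4,4,5,5) → sorted (4,4,4,5,5): b_1=4>1, not a PF.
5^5 − 1296 = 3125 − 1296 = 1829

1829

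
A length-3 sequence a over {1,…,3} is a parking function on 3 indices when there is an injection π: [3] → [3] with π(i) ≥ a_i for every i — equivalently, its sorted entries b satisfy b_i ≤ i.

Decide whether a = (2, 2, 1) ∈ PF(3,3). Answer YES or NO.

Rearranged: b = (1, 2, 2).
  b_1=1 ≤ 1
  b_2=2 ≤ 2
  b_3=2 ≤ 3
All bounds hold ⇒ YES

YES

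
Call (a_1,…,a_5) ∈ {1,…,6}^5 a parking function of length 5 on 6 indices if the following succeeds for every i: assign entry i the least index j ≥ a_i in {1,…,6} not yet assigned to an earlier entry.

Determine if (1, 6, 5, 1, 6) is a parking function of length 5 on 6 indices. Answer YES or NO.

NO

Order a: b = (1, 1, 5, 6, 6).
  b_1=1 ≤ 2
  b_2=1 ≤ 3
  b_3=5 > 4
  fails at i=3 ⇒ NO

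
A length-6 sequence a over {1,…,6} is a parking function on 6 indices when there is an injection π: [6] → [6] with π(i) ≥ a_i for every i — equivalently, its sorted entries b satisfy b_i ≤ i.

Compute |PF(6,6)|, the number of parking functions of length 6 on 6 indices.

|PF(6,6)| = (7−6)·7^(6−1) = 1 · 16807 = 16807 (Konheim–Weiss)
One tuple (6,1,3,2,2,5) → sorted (1,2,2,3,5,6): b_i ≤ i ∀i, a PF.

16807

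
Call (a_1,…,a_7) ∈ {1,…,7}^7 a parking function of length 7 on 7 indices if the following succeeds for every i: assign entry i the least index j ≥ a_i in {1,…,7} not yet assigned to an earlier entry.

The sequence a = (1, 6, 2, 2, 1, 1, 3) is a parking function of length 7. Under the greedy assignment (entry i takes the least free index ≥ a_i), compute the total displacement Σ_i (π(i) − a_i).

12

Σπ = 28 ({1..7} each once); Σa = 1+6+2+2+1+1+3 = 16; disp = 28−16 = 12.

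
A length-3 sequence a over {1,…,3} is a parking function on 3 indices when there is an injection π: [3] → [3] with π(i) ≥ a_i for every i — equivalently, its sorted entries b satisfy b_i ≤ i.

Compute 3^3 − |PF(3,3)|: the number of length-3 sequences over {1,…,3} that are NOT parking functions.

11

|PF(3,3)| = (4−3)·4^(3−1) = 1·16 = 16 (Konheim–Weiss)
Check (3,3,1) → sorted (1,3,3): b_2=3>2, not a PF.
3^3 − 16 = 27 − 16 = 11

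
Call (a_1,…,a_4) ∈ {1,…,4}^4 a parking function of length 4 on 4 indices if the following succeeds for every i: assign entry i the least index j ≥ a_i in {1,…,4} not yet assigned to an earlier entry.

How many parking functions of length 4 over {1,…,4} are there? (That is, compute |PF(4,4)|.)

Count = (4−4+1)·(4+1)^(4−1) = 1×125 = 125 (Konheim–Weiss)
Example (1,4,1,2) → sorted (1,1,2,4): b_i ≤ i ∀i, a PF.

125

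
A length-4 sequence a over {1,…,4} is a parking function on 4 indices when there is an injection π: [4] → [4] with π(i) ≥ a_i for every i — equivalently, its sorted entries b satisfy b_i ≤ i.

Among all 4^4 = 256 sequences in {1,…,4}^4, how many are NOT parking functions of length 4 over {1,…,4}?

|PF(4,4)| = (5−4)·5^(4−1) = 1·125 = 125
One tuple (3,4,1,4) → sorted (1,3,4,4): b_2=3>2, not a PF.
Total 256; non-PF = 256−125 = 131

131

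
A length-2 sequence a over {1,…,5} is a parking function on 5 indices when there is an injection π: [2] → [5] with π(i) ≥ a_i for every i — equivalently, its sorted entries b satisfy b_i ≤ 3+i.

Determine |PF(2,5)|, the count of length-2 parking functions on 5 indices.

24

|PF(2,5)| = 4·6^1 = 4·6 = 24 [KW]
Check (5,2) → sorted (2,5): b_i ≤ 3+i ∀i, a PF.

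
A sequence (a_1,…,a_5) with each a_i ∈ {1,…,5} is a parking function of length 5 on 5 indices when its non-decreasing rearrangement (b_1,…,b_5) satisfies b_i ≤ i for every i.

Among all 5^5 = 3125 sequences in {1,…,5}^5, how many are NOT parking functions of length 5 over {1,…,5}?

#PF = 1·6^4 = 1·1296 = 1296 [KW]
Example (1,5,5,5,5) → sorted (1,5,5,5,5): b_2=5>2, not a PF.
5^5 − 1296 = 3125 − 1296 = 1829

1829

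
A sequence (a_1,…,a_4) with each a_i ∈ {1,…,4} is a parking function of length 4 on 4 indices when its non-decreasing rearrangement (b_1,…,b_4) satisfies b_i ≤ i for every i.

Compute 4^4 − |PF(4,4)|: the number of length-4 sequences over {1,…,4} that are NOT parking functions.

|PF(4,4)| = (5−4)·5^(4−1) = 1·125 = 125 (Konheim–Weiss)
E.g. (4,2,2,4) → sorted (2,2,4,4): b_1=2>1, not a PF.
4^4 − 125 = 256 − 125 = 131

131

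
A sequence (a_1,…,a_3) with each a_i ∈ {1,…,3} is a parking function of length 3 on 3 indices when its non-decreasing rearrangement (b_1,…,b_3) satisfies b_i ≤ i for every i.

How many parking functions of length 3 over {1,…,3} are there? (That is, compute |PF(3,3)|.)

|PF(3,3)| = 1·4^2 = 1 · 16 = 16 (Konheim–Weiss)
One tuple (2,1,1) → sorted (1,1,2): b_i ≤ i ∀i, a PF.

16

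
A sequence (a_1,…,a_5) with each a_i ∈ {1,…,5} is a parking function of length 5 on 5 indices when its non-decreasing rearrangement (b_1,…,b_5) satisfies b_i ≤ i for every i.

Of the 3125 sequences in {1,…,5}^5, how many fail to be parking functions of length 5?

1829

Count = (6−5)·6^(5−1) = 1 · 1296 = 1296
Example (3,3,2,2,2) → sorted (2,2,2,3,3): b_1=2>1, not a PF.
So 3125 − 1296 = 1829 fail.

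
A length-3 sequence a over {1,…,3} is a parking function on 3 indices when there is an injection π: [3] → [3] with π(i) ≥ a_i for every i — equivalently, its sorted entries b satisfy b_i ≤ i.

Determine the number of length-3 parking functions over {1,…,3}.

16

|PF| = (4−3)·4^(3−1) = 1×16 = 16
E.g. (1,1,1) → sorted (1,1,1): b_i ≤ i ∀i, a PF.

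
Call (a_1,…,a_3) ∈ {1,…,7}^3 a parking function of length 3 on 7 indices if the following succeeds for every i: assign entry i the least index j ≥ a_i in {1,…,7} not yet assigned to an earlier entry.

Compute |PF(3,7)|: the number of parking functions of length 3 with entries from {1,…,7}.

320

Count = (7+1−3)·(7+1)^{3−1} = 5×64 = 320 [KW]
One tuple (2,2,2) → sorted (2,2,2): b_i ≤ 4+i ∀i, a PF.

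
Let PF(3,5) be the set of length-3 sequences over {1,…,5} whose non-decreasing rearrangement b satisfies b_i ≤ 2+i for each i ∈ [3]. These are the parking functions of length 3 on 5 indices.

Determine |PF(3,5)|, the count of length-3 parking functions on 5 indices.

|PF(3,5)| = (5−3+1)·(5+1)^(3−1) = 3·36 = 108 [KW]
E.g. (2,2,2) → sorted (2,2,2): b_i ≤ 2+i ∀i, a PF.

108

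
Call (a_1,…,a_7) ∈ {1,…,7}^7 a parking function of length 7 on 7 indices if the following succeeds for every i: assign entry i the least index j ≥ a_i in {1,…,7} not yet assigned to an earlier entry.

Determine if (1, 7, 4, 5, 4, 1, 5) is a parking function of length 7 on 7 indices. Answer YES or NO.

NO

Rearranged: b = (1, 1, 4, 4, 5, 5, 7).
  b_1=1 ≤ 1
  b_2=1 ≤ 2
  b_3=4 > 3
  fails at i=3 ⇒ NO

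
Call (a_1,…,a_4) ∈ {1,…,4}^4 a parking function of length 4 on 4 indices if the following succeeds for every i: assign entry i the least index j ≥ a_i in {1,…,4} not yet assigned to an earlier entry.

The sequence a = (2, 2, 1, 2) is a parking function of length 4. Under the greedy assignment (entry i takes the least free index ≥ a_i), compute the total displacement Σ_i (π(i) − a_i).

3

Σπ = 10 ({1..4} each once); Σa = 2+2+1+2 = 7; disp = 10−7 = 3.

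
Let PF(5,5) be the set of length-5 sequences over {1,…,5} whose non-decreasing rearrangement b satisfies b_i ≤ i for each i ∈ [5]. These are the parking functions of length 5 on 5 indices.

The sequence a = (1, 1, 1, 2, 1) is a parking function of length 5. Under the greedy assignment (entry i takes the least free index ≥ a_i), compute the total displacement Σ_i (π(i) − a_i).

9

Σπ = 15 ({1..5} each once); Σa = 1+1+1+2+1 = 6; disp = 15−6 = 9.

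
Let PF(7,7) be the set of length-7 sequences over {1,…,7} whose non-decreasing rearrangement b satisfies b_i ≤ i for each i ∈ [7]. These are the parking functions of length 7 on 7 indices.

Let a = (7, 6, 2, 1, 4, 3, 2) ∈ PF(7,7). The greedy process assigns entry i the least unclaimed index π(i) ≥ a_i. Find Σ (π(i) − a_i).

3

Σπ = 7·8/2 = 28 (π permutes [7]); Σa = 7+6+2+1+4+3+2 = 25; disp = 28−25 = 3.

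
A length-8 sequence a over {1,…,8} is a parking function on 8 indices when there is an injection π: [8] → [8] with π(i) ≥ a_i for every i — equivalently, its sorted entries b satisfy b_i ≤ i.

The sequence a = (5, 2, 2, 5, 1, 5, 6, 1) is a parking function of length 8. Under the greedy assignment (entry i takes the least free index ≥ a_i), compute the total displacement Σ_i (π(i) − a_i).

Σπ(i) = 1+…+8 = 36; Σa = 5+2+2+5+1+5+6+1 = 27; disp = 36−27 = 9.

9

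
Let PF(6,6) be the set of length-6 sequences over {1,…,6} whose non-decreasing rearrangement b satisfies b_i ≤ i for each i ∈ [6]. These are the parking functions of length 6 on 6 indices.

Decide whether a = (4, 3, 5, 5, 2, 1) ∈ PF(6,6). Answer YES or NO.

YES

Rearranged: b = (1, 2, 3, 4, 5, 5).
  b_1=1 ≤ 1
  b_2=2 ≤ 2
  b_3=3 ≤ 3
  b_4=4 ≤ 4
  b_5=5 ≤ 5
  b_6=5 ≤ 6
All bounds hold ⇒ YES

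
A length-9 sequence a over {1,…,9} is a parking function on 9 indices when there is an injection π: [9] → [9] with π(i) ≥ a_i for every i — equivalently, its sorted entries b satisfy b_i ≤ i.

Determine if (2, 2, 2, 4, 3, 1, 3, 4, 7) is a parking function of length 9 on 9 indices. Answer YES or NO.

Rearranged: b = (1, 2, 2, 2, 3, 3, 4, 4, 7).
  b_1=1 ≤ 1
  b_2=2 ≤ 2
  b_3=2 ≤ 3
  b_4=2 ≤ 4
  b_5=3 ≤ 5
  b_6=3 ≤ 6
  b_7=4 ≤ 7
  b_8=4 ≤ 8
  b_9=7 ≤ 9
All bounds hold ⇒ YES

YES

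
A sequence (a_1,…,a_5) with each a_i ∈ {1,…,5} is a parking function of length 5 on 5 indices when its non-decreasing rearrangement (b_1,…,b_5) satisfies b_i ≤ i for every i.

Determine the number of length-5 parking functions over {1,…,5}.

Count = (5−5+1)·(5+1)^(5−1) = 1·1296 = 1296 (Pollak)
Example (2,3,2,1,3) → sorted (1,2,2,3,3): b_i ≤ i ∀i, a PF.

1296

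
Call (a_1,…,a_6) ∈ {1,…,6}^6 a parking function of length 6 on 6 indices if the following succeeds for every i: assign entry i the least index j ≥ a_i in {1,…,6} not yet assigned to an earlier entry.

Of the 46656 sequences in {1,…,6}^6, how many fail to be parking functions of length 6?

29849

Count = (6−6+1)·(6+1)^(6−1) = 1·16807 = 16807 [KW]
Check (6,4,6,5,6,5) → sorted (4,5,5,6,6,6): b_1=4>1, not a PF.
Total 46656; non-PF = 46656−16807 = 29849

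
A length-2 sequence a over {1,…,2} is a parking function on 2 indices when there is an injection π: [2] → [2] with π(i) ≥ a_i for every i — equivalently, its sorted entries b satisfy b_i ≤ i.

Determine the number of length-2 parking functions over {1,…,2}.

|PF| = (3−2)·3^(2−1) = 1·3 = 3 [KW]
Check (2,1) → sorted (1,2): b_i ≤ i ∀i, a PF.

3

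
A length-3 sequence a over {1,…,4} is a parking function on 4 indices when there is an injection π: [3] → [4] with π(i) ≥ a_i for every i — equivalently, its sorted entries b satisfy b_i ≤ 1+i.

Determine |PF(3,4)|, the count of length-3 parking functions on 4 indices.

50

|PF| = (4+1−3)·(4+1)^{3−1} = 2×25 = 50 (Konheim–Weiss)
E.g. (3,4,2) → sorted (2,3,4): b_i ≤ 1+i ∀i, a PF.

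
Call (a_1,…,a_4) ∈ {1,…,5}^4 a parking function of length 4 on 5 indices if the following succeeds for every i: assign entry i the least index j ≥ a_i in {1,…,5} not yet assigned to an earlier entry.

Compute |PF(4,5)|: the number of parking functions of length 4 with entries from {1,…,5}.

Count = (5+1−4)·(5+1)^{4−1} = 2·216 = 432 (Pollak)
E.g. (1,4,3,1) → sorted (1,1,3,4): b_i ≤ 1+i ∀i, a PF.

432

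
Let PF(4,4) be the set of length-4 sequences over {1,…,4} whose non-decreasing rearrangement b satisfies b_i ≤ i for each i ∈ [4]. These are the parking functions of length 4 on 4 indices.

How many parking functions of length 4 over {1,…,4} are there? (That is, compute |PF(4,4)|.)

Count = (4−4+1)·(4+1)^(4−1) = 1·125 = 125 (Konheim–Weiss)
Example (3,1,1,1) → sorted (1,1,1,3): b_i ≤ i ∀i, a PF.

125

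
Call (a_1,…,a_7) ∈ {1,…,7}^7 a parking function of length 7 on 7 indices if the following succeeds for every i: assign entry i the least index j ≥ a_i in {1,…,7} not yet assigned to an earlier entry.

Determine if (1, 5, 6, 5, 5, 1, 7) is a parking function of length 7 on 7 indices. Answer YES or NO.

Order a: b = (1, 1, 5, 5, 5, 6, 7).
  b_1=1 ≤ 1
  b_2=1 ≤ 2
  b_3=5 > 3
  fails at i=3 ⇒ NO

NO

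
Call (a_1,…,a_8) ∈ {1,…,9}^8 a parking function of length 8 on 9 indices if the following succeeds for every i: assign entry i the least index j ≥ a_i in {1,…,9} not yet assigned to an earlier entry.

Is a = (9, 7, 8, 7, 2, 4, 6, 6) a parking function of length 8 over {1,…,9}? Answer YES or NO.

Order a: b = (2, 4, 6, 6, 7, 7, 8, 9).
  b_1=2 ≤ 2
  b_2=4 > 3
  fails at i=2 ⇒ NO

NO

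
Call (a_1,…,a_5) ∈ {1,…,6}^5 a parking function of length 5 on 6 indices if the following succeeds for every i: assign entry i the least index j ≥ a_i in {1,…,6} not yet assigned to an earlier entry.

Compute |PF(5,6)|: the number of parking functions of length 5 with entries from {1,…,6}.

Count = 2·7^4 = 2×2401 = 4802 [KW]
Example (3,4,6,4,2) → sorted (2,3,4,4,6): b_i ≤ 1+i ∀i, a PF.

4802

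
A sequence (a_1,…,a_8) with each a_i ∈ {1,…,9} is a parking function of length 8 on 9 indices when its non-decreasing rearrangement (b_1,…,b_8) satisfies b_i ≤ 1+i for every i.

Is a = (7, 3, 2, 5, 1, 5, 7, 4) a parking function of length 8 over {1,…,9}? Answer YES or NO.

Rearranged: b = (1, 2, 3, 4, 5, 5, 7, 7).
  b_1=1 ≤ 2
  b_2=2 ≤ 3
  b_3=3 ≤ 4
  b_4=4 ≤ 5
  b_5=5 ≤ 6
  b_6=5 ≤ 7
  b_7=7 ≤ 8
  b_8=7 ≤ 9
All bounds hold ⇒ YES

YES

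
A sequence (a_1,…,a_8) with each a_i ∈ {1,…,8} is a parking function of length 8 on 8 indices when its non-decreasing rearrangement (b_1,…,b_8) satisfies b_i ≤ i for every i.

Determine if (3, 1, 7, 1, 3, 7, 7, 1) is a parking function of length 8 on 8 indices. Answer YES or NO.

Order a: b = (1, 1, 1, 3, 3, 7, 7, 7).
  b_1=1 ≤ 1
  b_2=1 ≤ 2
  b_3=1 ≤ 3
  b_4=3 ≤ 4
  b_5=3 ≤ 5
  b_6=7 > 6
  fails at i=6 ⇒ NO

NO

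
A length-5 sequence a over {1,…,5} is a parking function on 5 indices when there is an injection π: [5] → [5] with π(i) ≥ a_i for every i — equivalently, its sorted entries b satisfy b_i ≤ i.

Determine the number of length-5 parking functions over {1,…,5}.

|PF| = (5−5+1)·(5+1)^(5−1) = 1·1296 = 1296
Example (1,4,3,5,1) → sorted (1,1,3,4,5): b_i ≤ i ∀i, a PF.

1296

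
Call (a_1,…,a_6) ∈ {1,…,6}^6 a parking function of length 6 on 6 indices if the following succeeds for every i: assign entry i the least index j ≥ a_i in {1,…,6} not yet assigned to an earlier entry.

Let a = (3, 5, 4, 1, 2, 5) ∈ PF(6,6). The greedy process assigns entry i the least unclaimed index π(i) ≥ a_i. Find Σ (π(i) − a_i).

1

Σπ(i) = 1+…+6 = 21; Σa = 3+5+4+1+2+5 = 20; disp = 21−20 = 1.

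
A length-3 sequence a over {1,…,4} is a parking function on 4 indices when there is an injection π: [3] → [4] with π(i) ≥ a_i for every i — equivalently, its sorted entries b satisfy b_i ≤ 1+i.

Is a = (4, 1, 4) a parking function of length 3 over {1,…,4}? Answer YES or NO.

Order a: b = (1, 4, 4).
  b_1=1 ≤ 2
  b_2=4 > 3
  fails at i=2 ⇒ NO

NO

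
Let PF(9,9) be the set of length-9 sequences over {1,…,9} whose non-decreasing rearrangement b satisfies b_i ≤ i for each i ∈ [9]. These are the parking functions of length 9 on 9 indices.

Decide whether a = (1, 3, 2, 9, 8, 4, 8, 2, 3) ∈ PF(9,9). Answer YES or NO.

Order a: b = (1, 2, 2, 3, 3, 4, 8, 8, 9).
  b_1=1 ≤ 1
  b_2=2 ≤ 2
  b_3=2 ≤ 3
  b_4=3 ≤ 4
  b_5=3 ≤ 5
  b_6=4 ≤ 6
  b_7=8 > 7
  fails at i=7 ⇒ NO

NO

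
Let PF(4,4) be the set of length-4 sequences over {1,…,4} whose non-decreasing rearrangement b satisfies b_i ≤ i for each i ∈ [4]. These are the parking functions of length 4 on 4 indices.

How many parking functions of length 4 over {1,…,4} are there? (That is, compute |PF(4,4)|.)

|PF(4,4)| = (4+1−4)·(4+1)^{4−1} = 1×125 = 125 (Pollak)
E.g. (3,3,1,2) → sorted (1,2,3,3): b_i ≤ i ∀i, a PF.

125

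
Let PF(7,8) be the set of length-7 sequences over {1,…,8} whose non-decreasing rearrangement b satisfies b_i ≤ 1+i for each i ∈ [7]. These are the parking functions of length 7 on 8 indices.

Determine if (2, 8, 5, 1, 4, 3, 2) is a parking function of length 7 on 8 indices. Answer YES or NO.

YES

Order a: b = (1, 2, 2, 3, 4, 5, 8).
  b_1=1 ≤ 2
  b_2=2 ≤ 3
  b_3=2 ≤ 4
  b_4=3 ≤ 5
  b_5=4 ≤ 6
  b_6=5 ≤ 7
  b_7=8 ≤ 8
All bounds hold ⇒ YES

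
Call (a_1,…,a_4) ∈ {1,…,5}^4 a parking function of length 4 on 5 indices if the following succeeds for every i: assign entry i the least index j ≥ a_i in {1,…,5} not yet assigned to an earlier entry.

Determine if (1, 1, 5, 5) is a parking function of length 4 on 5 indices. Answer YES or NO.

Rearranged: b = (1, 1, 5, 5).
  b_1=1 ≤ 2
  b_2=1 ≤ 3
  b_3=5 > 4
  fails at i=3 ⇒ NO

NO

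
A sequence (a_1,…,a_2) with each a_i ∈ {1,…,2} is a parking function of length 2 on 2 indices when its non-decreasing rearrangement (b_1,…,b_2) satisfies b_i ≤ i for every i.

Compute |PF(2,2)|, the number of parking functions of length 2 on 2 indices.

#PF = (2−2+1)·(2+1)^(2−1) = 1×3 = 3 [KW]
Check (2,1) → sorted (1,2): b_i ≤ i ∀i, a PF.

3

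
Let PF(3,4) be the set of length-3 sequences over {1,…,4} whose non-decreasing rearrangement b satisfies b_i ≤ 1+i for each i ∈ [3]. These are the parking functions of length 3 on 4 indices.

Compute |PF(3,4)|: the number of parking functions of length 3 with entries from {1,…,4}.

#PF = (4−3+1)·(4+1)^(3−1) = 2×25 = 50 (Pollak)
Check (3,1,4) → sorted (1,3,4): b_i ≤ 1+i ∀i, a PF.

50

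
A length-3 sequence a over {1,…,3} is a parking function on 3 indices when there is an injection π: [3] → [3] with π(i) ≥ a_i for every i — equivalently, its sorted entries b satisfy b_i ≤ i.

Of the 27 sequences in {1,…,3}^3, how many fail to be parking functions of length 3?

11

Count = 1·4^2 = 1 · 16 = 16 (Pollak)
One tuple (3,3,1) → sorted (1,3,3): b_2=3>2, not a PF.
3^3 − 16 = 27 − 16 = 11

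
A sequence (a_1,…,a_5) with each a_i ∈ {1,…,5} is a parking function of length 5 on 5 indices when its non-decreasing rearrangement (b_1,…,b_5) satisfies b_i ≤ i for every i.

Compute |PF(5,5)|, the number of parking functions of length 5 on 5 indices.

|PF(5,5)| = (6−5)·6^(5−1) = 1 · 1296 = 1296
E.g. (1,1,3,5,2) → sorted (1,1,2,3,5): b_i ≤ i ∀i, a PF.

1296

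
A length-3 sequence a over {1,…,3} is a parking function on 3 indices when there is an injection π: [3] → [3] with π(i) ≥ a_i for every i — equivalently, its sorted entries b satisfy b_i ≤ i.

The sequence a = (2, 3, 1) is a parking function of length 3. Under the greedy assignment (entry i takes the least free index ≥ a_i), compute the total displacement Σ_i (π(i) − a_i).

0

Σπ = 3·4/2 = 6 (π permutes [3]); Σa = 2+3+1 = 6; disp = 6−6 = 0.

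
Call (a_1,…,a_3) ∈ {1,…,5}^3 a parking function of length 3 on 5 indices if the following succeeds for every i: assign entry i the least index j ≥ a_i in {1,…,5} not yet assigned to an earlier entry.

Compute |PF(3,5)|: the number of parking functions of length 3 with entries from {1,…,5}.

108

|PF| = (5+1−3)·(5+1)^{3−1} = 3×36 = 108 (Pollak)
One tuple (3,2,2) → sorted (2,2,3): b_i ≤ 2+i ∀i, a PF.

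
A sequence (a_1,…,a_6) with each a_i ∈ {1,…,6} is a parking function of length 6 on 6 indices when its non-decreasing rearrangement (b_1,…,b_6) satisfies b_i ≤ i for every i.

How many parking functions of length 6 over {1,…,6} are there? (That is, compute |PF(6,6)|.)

|PF| = (6+1−6)·(6+1)^{6−1} = 1·16807 = 16807 (Pollak)
Check (3,1,4,1,5,5) → sorted (1,1,3,4,5,5): b_i ≤ i ∀i, a PF.

16807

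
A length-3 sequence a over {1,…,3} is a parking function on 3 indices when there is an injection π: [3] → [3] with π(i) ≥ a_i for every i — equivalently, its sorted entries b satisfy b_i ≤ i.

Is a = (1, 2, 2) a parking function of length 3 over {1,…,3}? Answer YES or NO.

YES

Rearranged: b = (1, 2, 2).
  b_1=1 ≤ 1
  b_2=2 ≤ 2
  b_3=2 ≤ 3
All bounds hold ⇒ YES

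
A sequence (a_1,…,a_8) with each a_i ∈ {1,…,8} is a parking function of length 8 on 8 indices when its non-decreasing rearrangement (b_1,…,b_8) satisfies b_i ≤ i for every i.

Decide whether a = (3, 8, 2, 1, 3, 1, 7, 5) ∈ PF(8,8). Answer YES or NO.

YES

Sorted: b = (1, 1, 2, 3, 3, 5, 7, 8).
  b_1=1 ≤ 1
  b_2=1 ≤ 2
  b_3=2 ≤ 3
  b_4=3 ≤ 4
  b_5=3 ≤ 5
  b_6=5 ≤ 6
  b_7=7 ≤ 7
  b_8=8 ≤ 8
All bounds hold ⇒ YES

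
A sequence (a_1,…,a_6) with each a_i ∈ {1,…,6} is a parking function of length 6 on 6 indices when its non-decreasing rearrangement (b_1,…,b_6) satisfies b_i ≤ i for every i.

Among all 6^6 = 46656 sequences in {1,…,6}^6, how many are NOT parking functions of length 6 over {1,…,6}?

|PF| = (6−6+1)·(6+1)^(6−1) = 1×16807 = 16807 (Pollak)
Check (6,4,4,6,6,2) → sorted (2,4,4,6,6,6): b_1=2>1, not a PF.
Total 46656; non-PF = 46656−16807 = 29849

29849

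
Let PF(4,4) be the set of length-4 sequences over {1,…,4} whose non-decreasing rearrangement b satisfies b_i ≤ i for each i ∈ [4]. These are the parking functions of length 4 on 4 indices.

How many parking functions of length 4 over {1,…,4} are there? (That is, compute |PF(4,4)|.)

125

#PF = (4−4+1)·(4+1)^(4−1) = 1×125 = 125
Check (1,1,4,1) → sorted (1,1,1,4): b_i ≤ i ∀i, a PF.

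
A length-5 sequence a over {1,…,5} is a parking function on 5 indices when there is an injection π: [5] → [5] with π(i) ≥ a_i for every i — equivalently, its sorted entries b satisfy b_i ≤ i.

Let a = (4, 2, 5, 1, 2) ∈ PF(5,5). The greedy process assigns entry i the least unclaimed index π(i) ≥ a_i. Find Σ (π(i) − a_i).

Σπ(i) = 1+…+5 = 15; Σa = 4+2+5+1+2 = 14; disp = 15−14 = 1.

1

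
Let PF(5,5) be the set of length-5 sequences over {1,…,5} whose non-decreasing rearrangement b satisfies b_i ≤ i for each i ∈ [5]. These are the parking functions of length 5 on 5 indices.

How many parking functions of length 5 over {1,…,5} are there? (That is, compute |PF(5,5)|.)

|PF| = (6−5)·6^(5−1) = 1 · 1296 = 1296 (Pollak)
Check (1,3,2,1,1) → sorted (1,1,1,2,3): b_i ≤ i ∀i, a PF.

1296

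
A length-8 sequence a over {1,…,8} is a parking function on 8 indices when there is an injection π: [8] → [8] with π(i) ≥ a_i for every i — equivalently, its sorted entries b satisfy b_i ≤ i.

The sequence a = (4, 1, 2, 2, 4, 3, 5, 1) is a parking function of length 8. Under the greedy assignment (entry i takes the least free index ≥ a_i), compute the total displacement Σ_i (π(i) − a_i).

14

Σπ = 36 ({1..8} each once); Σa = 4+1+2+2+4+3+5+1 = 22; disp = 36−22 = 14.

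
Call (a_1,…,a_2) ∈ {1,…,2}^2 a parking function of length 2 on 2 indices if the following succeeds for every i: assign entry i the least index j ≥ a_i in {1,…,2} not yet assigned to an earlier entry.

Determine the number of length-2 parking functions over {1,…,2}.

3

Count = 1·3^1 = 1 · 3 = 3 [KW]
E.g. (1,2) → sorted (1,2): b_i ≤ i ∀i, a PF.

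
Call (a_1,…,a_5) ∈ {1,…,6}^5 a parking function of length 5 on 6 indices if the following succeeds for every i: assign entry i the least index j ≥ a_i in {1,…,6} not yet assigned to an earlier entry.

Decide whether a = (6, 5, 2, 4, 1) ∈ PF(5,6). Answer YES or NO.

YES

Order a: b = (1, 2, 4, 5, 6).
  b_1=1 ≤ 2
  b_2=2 ≤ 3
  b_3=4 ≤ 4
  b_4=5 ≤ 5
  b_5=6 ≤ 6
All bounds hold ⇒ YES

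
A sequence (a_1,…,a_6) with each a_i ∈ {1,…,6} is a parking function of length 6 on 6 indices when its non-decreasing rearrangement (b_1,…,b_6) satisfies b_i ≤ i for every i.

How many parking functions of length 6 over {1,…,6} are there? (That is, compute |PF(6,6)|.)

16807

|PF(6,6)| = (7−6)·7^(6−1) = 1 · 16807 = 16807
Check (3,1,6,3,3,2) → sorted (1,2,3,3,3,6): b_i ≤ i ∀i, a PF.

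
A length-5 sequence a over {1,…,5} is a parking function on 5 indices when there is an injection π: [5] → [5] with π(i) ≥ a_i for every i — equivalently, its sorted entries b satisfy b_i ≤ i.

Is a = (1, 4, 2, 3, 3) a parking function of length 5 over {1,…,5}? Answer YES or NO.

Rearranged: b = (1, 2, 3, 3, 4).
  b_1=1 ≤ 1
  b_2=2 ≤ 2
  b_3=3 ≤ 3
  b_4=3 ≤ 4
  b_5=4 ≤ 5
All bounds hold ⇒ YES

YES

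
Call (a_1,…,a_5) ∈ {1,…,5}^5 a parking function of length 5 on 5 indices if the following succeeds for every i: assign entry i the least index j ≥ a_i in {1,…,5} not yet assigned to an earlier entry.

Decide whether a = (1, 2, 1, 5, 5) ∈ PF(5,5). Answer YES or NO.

NO

Order a: b = (1, 1, 2, 5, 5).
  b_1=1 ≤ 1
  b_2=1 ≤ 2
  b_3=2 ≤ 3
  b_4=5 > 4
  fails at i=4 ⇒ NO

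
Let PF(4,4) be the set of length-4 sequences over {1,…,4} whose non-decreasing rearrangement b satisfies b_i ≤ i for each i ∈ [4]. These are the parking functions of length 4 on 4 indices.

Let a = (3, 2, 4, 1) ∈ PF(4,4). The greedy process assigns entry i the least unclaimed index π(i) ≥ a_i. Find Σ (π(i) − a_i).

0

Σπ = 4·5/2 = 10 (π permutes [4]); Σa = 3+2+4+1 = 10; disp = 10−10 = 0.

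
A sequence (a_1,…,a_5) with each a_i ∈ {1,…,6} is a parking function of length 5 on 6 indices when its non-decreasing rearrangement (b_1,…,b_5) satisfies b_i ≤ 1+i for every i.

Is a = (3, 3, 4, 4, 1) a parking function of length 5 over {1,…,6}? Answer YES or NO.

YES

Order a: b = (1, 3, 3, 4, 4).
  b_1=1 ≤ 2
  b_2=3 ≤ 3
  b_3=3 ≤ 4
  b_4=4 ≤ 5
  b_5=4 ≤ 6
All bounds hold ⇒ YES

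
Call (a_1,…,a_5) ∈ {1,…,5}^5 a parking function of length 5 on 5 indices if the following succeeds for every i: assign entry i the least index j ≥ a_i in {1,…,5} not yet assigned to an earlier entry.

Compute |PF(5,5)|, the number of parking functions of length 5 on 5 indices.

#PF = (6−5)·6^(5−1) = 1×1296 = 1296 [KW]
One tuple (2,1,2,5,2) → sorted (1,2,2,2,5): b_i ≤ i ∀i, a PF.

1296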